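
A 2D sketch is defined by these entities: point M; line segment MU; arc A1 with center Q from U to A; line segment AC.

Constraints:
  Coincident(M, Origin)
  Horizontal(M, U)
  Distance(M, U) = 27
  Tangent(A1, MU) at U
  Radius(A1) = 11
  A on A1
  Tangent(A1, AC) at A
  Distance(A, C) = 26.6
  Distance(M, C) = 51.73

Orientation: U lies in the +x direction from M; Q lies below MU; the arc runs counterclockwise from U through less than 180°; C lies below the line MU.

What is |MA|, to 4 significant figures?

25.30

Checks: M = (0.00, 0.00) ✓; ∠(QU, UM) = 90.00° ✓; |QU| = 11.00 ✓; |QA| = 11.00 ✓; ∠(QA, AC) = 90.00° ✓; |AC| = 26.60 ✓; |MC| = 51.73 ✓.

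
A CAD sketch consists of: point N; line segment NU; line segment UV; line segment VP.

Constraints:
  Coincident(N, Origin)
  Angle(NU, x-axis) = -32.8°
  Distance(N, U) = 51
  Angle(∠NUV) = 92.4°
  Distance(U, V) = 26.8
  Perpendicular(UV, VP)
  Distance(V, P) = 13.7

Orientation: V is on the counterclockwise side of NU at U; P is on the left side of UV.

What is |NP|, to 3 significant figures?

47.2

N is at the origin; NU runs at -32.8° with length 51.0, so U = 51.0·(cos -32.8°, sin -32.8°) = (42.9, -27.6). ∠NUV = 92.4°, so UV runs at -32.8° + (180° − 92.4°) = 54.8° from the x-axis; with |UV| = 26.8, V = U + 26.8·(cos 54.8°, sin 54.8°) = (58.3, -5.73). The perpendicularity gives VP at right angles to UV; with |VP| = 13.7 on the left of UV, P = V + 13.7·(-0.817, 0.576) = (47.1, 2.17). Then |NP| = |P − N| = 47.2.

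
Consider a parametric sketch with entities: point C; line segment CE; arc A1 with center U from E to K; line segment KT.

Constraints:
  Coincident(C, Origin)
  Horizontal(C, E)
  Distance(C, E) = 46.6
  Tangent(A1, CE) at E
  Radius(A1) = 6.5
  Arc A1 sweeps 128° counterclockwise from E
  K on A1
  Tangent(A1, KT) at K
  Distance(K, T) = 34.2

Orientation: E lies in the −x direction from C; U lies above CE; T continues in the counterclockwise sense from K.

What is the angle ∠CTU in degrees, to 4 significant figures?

31.84°

C is at the origin; C and E share the same y with |CE| = 46.6 and E on the −x side, so E = (-46.60, 0.000). The tangent condition forces UE to be normal to CE, so U = E + (0, 6.5) = (-46.60, 6.500). On A1, E sits at bearing -90° from U; a 128° counterclockwise sweep puts K at bearing 38°, so K = U + 6.5·(cos 38°, sin 38°) = (-41.48, 10.50). A1 meets KT tangentially, so UK is at right angles to KT, so KT runs along (−sin 38°, cos 38°); with |KT| = 34.2, T = (-62.53, 37.45). Then cos ∠CTU = TC·TU / (|TC||TU|), giving 31.84°.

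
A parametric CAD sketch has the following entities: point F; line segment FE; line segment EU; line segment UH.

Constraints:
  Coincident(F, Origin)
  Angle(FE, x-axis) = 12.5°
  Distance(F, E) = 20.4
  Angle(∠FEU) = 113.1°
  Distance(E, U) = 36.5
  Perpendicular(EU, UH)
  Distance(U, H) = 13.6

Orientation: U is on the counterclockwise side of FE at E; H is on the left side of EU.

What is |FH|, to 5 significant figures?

44.802

F is at the origin; FE runs at 12.5° with length 20.4, so E = 20.4·(cos 12.5°, sin 12.5°) = (19.916, 4.4154). ∠FEU = 113.1°, so EU runs at 12.5° + (180° − 113.1°) = 79.400° from the x-axis; with |EU| = 36.5, U = E + 36.5·(cos 79.400°, sin 79.400°) = (26.631, 40.293). The perpendicularity gives UH at right angles to EU; with |UH| = 13.6 on the left of EU, H = U + 13.6·(-0.98294, 0.18395) = (13.263, 42.794). Then |FH| = |H − F| = 44.802.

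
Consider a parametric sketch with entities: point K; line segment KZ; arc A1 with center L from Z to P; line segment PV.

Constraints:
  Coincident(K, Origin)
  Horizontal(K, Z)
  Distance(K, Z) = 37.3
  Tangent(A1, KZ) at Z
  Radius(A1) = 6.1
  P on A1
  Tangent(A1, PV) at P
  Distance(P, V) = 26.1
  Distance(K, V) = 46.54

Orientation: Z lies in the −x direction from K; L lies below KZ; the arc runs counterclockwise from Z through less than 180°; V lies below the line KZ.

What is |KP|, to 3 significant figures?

43.8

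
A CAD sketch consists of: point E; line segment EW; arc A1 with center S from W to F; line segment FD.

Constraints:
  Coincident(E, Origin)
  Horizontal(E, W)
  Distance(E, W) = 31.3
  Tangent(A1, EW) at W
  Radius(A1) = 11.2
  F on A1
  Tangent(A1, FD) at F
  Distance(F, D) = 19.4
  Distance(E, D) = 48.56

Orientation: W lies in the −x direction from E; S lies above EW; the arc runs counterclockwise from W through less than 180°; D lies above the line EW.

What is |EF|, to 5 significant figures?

29.351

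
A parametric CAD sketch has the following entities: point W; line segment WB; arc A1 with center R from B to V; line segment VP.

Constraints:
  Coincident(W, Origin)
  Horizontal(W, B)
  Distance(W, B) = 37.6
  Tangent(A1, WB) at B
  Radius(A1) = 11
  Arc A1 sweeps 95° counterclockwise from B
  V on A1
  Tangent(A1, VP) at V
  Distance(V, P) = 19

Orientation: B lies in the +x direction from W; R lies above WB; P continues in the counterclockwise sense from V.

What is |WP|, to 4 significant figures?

56.16

W is at the origin; W and B share the same y with |WB| = 37.6 and B on the +x side, so B = (37.60, 0.000). A1 meets WB tangentially, so RB is at right angles to WB, so R = B + (0, 11) = (37.60, 11.00). On A1, B sits at bearing -90° from R; a 95° counterclockwise sweep puts V at bearing 5°, so V = R + 11.0·(cos 5°, sin 5°) = (48.56, 11.96). Tangency of A1 to VP means the radius RV is perpendicular to VP, so VP runs along (−sin 5°, cos 5°); with |VP| = 19.0, P = (46.90, 30.89). Then |WP| = |P − W| = 56.16.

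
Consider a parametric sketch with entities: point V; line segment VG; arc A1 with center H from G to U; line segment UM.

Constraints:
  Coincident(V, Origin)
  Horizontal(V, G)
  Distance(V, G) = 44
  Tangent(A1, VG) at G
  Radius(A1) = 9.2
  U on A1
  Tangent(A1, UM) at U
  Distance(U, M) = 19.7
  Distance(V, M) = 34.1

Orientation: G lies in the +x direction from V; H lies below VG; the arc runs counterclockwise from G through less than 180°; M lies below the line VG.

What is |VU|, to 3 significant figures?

36.3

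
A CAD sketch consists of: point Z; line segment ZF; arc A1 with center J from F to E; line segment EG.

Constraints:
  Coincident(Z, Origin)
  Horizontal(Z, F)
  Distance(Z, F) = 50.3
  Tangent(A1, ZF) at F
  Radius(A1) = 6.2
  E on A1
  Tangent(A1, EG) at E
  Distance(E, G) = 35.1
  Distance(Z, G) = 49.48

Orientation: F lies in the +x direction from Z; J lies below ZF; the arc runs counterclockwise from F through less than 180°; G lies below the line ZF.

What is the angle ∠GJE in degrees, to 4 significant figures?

79.98°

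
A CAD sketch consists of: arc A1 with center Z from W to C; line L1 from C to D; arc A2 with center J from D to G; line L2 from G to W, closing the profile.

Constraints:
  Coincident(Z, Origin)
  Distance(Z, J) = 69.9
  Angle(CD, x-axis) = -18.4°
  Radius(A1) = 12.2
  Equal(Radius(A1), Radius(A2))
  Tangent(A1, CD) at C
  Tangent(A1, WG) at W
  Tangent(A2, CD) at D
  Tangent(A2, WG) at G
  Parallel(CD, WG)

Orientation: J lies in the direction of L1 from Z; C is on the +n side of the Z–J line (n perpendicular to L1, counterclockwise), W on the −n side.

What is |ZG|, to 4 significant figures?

70.96

Tangency of A1 to both parallel lines with radius 12.2 puts C and W at Z ± 12.2·n: C = (3.851, 11.58), W = (-3.851, -11.58). Equal radii place D and G the same way about J: D = J + 12.2·n = (70.18, -10.49), G = J − 12.2·n = (62.48, -33.64). Then |ZG| = |G − Z| = 70.96.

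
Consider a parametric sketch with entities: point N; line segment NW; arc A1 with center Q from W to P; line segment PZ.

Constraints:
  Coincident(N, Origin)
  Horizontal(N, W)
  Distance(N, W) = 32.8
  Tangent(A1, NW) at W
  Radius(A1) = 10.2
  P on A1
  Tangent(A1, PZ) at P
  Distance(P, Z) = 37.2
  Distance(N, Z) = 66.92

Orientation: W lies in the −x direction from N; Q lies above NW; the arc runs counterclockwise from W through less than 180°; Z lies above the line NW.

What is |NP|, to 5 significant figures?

30.283

Checks: |QP| = 10.20 ✓; ∠(QP, PZ) = 90.00° ✓; |PZ| = 37.20 ✓; |NZ| = 66.92 ✓.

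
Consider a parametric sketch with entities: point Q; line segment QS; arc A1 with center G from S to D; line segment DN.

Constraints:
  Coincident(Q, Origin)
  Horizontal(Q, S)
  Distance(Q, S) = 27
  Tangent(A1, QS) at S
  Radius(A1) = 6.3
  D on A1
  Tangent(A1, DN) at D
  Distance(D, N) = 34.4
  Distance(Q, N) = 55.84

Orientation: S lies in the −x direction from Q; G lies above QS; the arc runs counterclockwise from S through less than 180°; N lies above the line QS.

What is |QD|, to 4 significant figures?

23.77

Q is at the origin; Q and S share the same y with |QS| = 27.0 and S on the −x side, so S = (-27.00, 0.000). The tangent condition forces GS to be normal to QS, so G = S + (0, 6.3) = (-27.00, 6.300). Since GD ⟂ DN (tangency), |GN| = √(6.3² + 34.4²) = 34.97 regardless of where D sits on A1. So N lies on both circle(Q, 55.84) and circle(G, 34.97); the above-QS intersection is N = (-40.31, 38.64). D is the foot of the tangent from N: D = (-21.70, 9.708).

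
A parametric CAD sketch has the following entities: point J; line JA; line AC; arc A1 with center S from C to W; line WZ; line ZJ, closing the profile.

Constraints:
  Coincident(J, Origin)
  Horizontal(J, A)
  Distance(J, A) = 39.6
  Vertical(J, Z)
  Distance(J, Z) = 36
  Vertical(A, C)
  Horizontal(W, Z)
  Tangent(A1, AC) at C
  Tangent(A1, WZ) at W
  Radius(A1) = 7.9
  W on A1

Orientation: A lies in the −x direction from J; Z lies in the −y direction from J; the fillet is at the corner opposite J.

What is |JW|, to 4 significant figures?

47.97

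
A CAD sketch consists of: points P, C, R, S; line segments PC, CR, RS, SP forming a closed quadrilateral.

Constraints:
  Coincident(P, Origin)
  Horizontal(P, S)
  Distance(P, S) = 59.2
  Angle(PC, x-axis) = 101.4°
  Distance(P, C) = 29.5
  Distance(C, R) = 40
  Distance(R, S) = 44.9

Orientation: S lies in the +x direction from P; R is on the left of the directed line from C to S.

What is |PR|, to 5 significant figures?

49.653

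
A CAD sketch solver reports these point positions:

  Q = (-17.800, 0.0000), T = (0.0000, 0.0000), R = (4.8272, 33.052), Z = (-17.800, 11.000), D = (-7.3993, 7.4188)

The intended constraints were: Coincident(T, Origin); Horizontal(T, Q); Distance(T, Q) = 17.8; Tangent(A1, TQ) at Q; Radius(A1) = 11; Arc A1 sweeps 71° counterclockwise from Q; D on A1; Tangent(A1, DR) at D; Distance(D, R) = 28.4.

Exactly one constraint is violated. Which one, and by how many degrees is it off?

Tangent(A1, DR) at D — off by 6.50°.

T = (0.00, 0.00) ✓; T.y = 0.00, Q.y = 0.00 ✓; |TQ| = 17.80 ✓; ∠(ZQ, QT) = 90.00° ✓; |ZQ| = 11.00 ✓; bearing(Z→D) − bearing(Z→Q) = 71.00° ✓; |ZD| = 11.00 ✓; ∠(ZD, DR) = 96.50° ✗; |DR| = 28.40 ✓.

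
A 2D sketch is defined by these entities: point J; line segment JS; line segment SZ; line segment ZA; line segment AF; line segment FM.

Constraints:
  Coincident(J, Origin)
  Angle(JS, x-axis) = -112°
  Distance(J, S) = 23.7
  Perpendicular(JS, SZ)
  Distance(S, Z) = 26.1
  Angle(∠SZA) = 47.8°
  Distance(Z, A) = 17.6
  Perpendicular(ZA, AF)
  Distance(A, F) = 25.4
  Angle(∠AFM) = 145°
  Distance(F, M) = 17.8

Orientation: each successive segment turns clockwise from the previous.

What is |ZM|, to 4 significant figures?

40.66

J is at the origin; JS runs at -112.0° with length 23.7, so S = (-8.878, -21.97). JS is perpendicular to SZ, so SZ runs at 158.0°; with |SZ| = 26.1, Z = (-33.08, -12.20). ∠SZA = 47.8° gives ZA at 25.80° from the x-axis; with |ZA| = 17.6, A = (-17.23, -4.537). ZA is perpendicular to AF, so AF runs at -64.20°; with |AF| = 25.4, F = (-6.177, -27.41). ∠AFM = 145.0° gives FM at -99.20° from the x-axis; with |FM| = 17.8, M = (-9.023, -44.98). Then |ZM| = |M − Z| = 40.66.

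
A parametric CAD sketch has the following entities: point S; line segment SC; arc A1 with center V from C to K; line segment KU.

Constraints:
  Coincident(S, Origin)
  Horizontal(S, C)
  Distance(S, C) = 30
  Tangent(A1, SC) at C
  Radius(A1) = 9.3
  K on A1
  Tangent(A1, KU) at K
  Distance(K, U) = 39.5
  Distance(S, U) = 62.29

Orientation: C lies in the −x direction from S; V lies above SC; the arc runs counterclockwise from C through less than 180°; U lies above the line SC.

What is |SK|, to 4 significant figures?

25.35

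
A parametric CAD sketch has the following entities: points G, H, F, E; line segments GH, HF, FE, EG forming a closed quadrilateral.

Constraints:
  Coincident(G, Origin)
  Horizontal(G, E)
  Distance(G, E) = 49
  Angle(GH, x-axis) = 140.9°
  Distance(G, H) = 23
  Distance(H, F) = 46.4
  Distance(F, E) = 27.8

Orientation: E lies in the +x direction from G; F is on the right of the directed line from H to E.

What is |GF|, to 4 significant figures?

24.02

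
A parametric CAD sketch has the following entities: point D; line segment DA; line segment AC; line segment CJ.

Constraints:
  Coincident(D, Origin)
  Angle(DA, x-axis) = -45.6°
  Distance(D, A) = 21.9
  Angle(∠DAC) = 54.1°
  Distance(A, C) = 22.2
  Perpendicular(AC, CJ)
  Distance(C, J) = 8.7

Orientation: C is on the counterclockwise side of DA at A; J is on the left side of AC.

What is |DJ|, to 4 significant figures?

13.01

D is at the origin; DA runs at -45.6° with length 21.9, so A = 21.9·(cos -45.6°, sin -45.6°) = (15.32, -15.65). ∠DAC = 54.1°, so AC runs at -45.6° + (180° − 54.1°) = 80.30° from the x-axis; with |AC| = 22.2, C = A + 22.2·(cos 80.30°, sin 80.30°) = (19.06, 6.236). AC is perpendicular to CJ; with |CJ| = 8.7 on the left of AC, J = C + 8.7·(-0.9857, 0.1685) = (10.49, 7.702). Then |DJ| = |J − D| = 13.01.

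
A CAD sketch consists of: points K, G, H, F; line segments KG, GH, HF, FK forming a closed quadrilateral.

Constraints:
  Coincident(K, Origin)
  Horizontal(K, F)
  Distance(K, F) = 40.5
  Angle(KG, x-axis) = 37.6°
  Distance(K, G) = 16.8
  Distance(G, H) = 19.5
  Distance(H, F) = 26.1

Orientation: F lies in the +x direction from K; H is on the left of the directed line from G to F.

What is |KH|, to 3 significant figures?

36.3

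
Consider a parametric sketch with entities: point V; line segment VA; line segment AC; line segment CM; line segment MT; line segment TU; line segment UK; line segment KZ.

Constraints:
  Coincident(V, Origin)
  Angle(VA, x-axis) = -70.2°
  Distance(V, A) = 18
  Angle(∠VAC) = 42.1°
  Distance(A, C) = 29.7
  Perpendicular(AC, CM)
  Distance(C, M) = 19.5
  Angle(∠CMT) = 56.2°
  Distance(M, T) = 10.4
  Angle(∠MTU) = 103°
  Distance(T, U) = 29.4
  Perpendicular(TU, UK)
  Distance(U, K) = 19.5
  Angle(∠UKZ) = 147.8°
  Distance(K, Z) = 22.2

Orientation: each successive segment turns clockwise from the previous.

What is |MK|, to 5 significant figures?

33.093

∠MTU = 103.0° gives TU at -138.90° from the x-axis; with |TU| = 29.4, U = (-28.173, -14.246). TU is perpendicular to UK, so UK runs at 131.10°; with |UK| = 19.5, K = (-40.992, 0.44821). Then |MK| = |K − M| = 33.093.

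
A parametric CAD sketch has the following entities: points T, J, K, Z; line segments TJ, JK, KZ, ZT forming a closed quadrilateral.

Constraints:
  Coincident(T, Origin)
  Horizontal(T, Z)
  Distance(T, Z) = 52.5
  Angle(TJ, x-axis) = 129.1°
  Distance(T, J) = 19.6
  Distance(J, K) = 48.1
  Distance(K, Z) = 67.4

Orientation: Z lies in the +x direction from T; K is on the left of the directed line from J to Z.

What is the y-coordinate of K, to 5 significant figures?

55.384

Checks: |JK| = 48.10 ✓; |KZ| = 67.40 ✓.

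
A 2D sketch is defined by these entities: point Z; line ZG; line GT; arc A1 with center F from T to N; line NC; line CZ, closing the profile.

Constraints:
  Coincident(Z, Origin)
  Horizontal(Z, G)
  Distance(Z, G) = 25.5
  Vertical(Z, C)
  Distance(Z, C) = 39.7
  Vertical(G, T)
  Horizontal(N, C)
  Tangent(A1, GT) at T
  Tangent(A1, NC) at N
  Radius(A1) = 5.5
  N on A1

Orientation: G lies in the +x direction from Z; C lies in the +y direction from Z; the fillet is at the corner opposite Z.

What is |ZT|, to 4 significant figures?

42.66

The virtual corner opposite Z is at (25.50, 39.70). Tangency of A1 to GT means the radius FT is perpendicular to GT and A1 meets NC tangentially, so FN is at right angles to NC, with radius 5.5, so the center F sits 5.5 in from both sides at F = (20.00, 34.20). That places the tangent points at T = (25.50, 34.20) on GT and N = (20.00, 39.70) on NC. Then |ZT| = |T − Z| = 42.66.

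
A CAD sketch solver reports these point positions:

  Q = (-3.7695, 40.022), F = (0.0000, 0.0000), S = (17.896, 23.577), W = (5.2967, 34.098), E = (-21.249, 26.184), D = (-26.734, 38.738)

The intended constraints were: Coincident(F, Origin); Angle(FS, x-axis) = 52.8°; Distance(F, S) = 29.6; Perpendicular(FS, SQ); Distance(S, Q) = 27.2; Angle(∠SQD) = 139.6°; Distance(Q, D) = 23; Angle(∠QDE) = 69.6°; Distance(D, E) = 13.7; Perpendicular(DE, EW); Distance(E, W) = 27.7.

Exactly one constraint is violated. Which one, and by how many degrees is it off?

Perpendicular(DE, EW) — off by 7.00°.

F = (0.00, 0.00) ✓; FS at 52.80° ✓; |FS| = 29.60 ✓; ∠(FS, SQ) = 90.00° ✓; |SQ| = 27.20 ✓; ∠SQD = 139.6° ✓; |QD| = 23.00 ✓; ∠QDE = 69.60° ✓; |DE| = 13.70 ✓; ∠(DE, EW) = 83.00° ✗; |EW| = 27.70 ✓.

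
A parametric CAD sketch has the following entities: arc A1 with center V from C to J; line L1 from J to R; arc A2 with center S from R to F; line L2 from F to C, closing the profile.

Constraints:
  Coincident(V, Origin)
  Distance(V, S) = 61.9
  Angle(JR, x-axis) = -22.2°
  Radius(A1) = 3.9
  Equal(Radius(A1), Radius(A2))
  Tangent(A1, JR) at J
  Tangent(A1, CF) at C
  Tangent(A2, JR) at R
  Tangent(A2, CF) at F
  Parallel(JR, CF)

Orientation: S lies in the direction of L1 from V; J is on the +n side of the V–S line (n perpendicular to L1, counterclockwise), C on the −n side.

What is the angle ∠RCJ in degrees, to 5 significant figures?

82.818°

Tangency of A1 to both parallel lines with radius 3.9 puts J and C at V ± 3.9·n: J = (1.4736, 3.6109), C = (-1.4736, -3.6109). Equal radii place R and F the same way about S: R = S + 3.9·n = (58.785, -19.777), F = S − 3.9·n = (55.838, -26.999). Then cos ∠RCJ = CR·CJ / (|CR||CJ|), giving 82.818°.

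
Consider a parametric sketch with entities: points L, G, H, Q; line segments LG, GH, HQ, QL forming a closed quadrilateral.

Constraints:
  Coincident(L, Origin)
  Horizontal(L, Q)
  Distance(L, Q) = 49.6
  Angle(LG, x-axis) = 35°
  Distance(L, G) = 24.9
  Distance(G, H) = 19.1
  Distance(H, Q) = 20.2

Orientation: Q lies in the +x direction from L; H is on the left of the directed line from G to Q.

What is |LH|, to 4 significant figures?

42.91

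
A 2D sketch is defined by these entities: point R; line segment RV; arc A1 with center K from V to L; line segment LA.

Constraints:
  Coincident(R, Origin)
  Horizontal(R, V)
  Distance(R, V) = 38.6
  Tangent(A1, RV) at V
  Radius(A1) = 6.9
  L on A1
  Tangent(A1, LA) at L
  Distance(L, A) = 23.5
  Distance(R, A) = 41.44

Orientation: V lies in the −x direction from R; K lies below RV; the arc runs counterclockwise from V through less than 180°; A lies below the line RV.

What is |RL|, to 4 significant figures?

45.37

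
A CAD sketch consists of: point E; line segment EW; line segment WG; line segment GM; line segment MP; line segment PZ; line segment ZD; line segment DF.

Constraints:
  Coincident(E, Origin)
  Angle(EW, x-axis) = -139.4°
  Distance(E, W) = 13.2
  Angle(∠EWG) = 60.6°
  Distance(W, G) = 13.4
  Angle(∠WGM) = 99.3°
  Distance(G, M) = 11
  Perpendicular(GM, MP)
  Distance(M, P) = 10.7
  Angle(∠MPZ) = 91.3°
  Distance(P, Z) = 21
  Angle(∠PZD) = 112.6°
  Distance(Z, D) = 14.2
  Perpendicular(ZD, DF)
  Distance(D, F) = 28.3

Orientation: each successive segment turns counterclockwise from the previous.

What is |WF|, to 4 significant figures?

29.21

E is at the origin; EW runs at -139.4° with length 13.2, so W = (-10.02, -8.590). ∠EWG = 60.6° gives WG at -20.00° from the x-axis; with |WG| = 13.4, G = (2.569, -13.17). ∠WGM = 99.3° gives GM at 60.70° from the x-axis; with |GM| = 11.0, M = (7.953, -3.581). The perpendicularity gives MP at right angles to GM, so MP runs at 150.7°; with |MP| = 10.7, P = (-1.378, 1.656). ∠MPZ = 91.3° gives PZ at -120.6° from the x-axis; with |PZ| = 21.0, Z = (-12.07, -16.42). ∠PZD = 112.6° gives ZD at -53.20° from the x-axis; with |ZD| = 14.2, D = (-3.562, -27.79). ZD ⟂ DF, so DF runs at 36.80°; with |DF| = 28.3, F = (19.10, -10.84). Then |WF| = |F − W| = 29.21.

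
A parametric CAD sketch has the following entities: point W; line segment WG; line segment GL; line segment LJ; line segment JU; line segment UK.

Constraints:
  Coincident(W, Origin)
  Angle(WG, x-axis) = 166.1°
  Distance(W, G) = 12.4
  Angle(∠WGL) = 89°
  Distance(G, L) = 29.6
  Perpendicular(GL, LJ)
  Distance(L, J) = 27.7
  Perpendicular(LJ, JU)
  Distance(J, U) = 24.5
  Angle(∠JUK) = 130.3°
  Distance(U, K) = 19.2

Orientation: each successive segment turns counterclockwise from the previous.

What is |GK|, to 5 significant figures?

14.968

W is at the origin; WG runs at 166.1° with length 12.4, so G = (-12.037, 2.9788). ∠WGL = 89.0° gives GL at -102.90° from the x-axis; with |GL| = 29.6, L = (-18.645, -25.874). The perpendicularity gives LJ at right angles to GL, so LJ runs at -12.900°; with |LJ| = 27.7, J = (8.3558, -32.058). The perpendicularity gives JU at right angles to LJ, so JU runs at 77.100°; with |JU| = 24.5, U = (13.825, -8.1765). ∠JUK = 130.3° gives UK at 126.80° from the x-axis; with |UK| = 19.2, K = (2.3242, 7.1976). Then |GK| = |K − G| = 14.968.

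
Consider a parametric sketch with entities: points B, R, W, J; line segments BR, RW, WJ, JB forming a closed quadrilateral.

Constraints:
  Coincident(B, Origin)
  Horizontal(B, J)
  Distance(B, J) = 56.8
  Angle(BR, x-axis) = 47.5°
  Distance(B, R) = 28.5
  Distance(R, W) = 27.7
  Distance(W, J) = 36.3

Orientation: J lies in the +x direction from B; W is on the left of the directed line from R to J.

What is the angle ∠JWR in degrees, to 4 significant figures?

83.32°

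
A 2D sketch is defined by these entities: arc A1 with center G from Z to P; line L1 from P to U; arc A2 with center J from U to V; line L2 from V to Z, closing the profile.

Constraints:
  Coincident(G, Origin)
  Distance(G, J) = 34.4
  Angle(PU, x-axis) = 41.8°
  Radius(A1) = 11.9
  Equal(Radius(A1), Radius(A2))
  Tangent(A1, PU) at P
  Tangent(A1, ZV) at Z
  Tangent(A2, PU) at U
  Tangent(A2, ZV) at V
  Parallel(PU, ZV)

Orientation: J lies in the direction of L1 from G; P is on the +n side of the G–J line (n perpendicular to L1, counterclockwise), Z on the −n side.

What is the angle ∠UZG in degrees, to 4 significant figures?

55.32°

The slot axis is L1's direction at 41.8°, so u = (cos 41.8°, sin 41.8°) = (0.7455, 0.6665) and n = (−sin 41.8°, cos 41.8°) = (-0.6665, 0.7455). G is at the origin and J lies 34.4 along u from G, so J = 34.4·u = (25.64, 22.93). Tangency of A1 to both parallel lines with radius 11.9 puts P and Z at G ± 11.9·n: P = (-7.932, 8.871), Z = (7.932, -8.871). Equal radii place U and V the same way about J: U = J + 11.9·n = (17.71, 31.80), V = J − 11.9·n = (33.58, 14.06). Then cos ∠UZG = ZU·ZG / (|ZU||ZG|), giving 55.32°.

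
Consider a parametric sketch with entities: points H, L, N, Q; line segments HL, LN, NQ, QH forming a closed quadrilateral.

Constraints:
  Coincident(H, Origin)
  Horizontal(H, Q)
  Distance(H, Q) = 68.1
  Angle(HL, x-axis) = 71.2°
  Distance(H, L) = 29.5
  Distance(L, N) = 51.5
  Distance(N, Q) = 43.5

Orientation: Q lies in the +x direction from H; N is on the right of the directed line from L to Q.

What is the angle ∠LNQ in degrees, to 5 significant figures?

85.757°

Checks: |LN| = 51.50 ✓; |NQ| = 43.50 ✓.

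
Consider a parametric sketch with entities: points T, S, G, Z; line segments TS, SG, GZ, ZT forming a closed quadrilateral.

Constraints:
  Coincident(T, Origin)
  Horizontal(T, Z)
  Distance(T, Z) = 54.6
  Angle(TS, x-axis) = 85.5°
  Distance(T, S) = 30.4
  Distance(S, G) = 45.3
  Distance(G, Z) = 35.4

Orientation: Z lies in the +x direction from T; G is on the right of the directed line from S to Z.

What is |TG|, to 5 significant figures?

23.673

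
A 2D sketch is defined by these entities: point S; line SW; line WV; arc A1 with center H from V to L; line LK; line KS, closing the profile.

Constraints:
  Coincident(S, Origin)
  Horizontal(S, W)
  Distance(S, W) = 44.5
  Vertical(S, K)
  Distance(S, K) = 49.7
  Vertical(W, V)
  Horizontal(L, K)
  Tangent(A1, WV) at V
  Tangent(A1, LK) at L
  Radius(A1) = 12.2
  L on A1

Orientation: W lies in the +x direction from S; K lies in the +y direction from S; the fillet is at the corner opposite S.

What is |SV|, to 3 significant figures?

58.2

S is at the origin; SW is horizontal with |SW| = 44.5 and W on the +x side, so W = (44.5, 0.00). S and K share the same x with |SK| = 49.7 and K on the +y side, so K = (0.00, 49.7). The virtual corner opposite S is at (44.5, 49.7). A1 meets WV tangentially, so HV is at right angles to WV and since A1 is tangent to LK there, HL ⟂ LK, with radius 12.2, so the center H sits 12.2 in from both sides at H = (32.3, 37.5). That places the tangent points at V = (44.5, 37.5) on WV and L = (32.3, 49.7) on LK. Then |SV| = |V − S| = 58.2.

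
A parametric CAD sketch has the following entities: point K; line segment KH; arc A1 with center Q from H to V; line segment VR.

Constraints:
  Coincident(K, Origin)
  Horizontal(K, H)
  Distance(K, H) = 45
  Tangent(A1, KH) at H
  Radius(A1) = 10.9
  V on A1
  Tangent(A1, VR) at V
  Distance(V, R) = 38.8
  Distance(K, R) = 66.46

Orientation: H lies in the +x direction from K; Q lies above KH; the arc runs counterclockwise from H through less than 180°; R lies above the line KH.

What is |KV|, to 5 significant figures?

57.158

K is at the origin; KH is horizontal with |KH| = 45.0 and H on the +x side, so H = (45.000, 0.0000). The tangent condition forces QH to be normal to KH, so Q = H + (0, 10.9) = (45.000, 10.900). Since QV ⟂ VR (tangency), |QR| = √(10.9² + 38.8²) = 40.302 regardless of where V sits on A1. So R lies on both circle(K, 66.46) and circle(Q, 40.302); the above-KH intersection is R = (42.467, 51.122). V is the foot of the tangent from R: V = (55.288, 14.502).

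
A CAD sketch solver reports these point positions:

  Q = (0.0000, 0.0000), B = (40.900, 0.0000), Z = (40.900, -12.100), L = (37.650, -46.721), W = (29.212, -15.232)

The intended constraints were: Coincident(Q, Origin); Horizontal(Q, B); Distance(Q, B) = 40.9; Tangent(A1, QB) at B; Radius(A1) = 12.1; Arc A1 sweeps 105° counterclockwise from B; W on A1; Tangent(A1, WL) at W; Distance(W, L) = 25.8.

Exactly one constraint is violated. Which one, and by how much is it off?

Distance(W, L) = 25.8 — off by 6.80.

Q = (0.00, 0.00) ✓; Q.y = 0.00, B.y = 0.00 ✓; |QB| = 40.90 ✓; ∠(ZB, BQ) = 90.00° ✓; |ZB| = 12.10 ✓; bearing(Z→W) − bearing(Z→B) = 105.0° ✓; |ZW| = 12.10 ✓; ∠(ZW, WL) = 90.00° ✓; |WL| = 32.60 ✗.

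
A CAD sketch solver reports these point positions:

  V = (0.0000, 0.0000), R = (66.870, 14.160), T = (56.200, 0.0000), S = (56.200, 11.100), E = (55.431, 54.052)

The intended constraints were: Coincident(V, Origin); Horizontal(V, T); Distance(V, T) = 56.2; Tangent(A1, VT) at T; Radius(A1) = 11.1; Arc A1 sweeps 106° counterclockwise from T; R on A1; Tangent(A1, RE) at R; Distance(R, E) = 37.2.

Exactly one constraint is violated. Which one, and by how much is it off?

Distance(R, E) = 37.2 — off by 4.30.

V = (0.00, 0.00) ✓; V.y = 0.00, T.y = 0.00 ✓; |VT| = 56.20 ✓; ∠(ST, TV) = 90.00° ✓; |ST| = 11.10 ✓; bearing(S→R) − bearing(S→T) = 106.0° ✓; |SR| = 11.10 ✓; ∠(SR, RE) = 90.00° ✓; |RE| = 41.50 ✗.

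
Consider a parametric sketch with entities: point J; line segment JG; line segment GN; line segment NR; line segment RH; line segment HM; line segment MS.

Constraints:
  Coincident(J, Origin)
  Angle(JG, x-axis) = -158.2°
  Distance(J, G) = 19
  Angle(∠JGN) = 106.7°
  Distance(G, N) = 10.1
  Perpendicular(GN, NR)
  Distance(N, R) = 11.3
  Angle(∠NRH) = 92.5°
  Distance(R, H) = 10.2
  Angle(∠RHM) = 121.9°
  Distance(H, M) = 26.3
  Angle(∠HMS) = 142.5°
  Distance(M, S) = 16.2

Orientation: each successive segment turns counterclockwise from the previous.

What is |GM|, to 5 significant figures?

17.961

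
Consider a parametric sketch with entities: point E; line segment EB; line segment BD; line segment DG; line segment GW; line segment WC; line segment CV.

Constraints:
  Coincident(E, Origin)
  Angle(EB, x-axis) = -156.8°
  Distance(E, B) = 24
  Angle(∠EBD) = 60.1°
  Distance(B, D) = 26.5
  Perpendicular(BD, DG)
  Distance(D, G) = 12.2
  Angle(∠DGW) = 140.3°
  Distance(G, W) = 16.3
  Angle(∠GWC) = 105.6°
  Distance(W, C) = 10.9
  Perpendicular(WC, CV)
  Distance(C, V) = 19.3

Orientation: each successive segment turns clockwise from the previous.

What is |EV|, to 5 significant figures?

18.249

∠GWC = 105.6° gives WC at -120.80° from the x-axis; with |WC| = 10.9, C = (-1.1913, -5.7256). WC ⟂ CV, so CV runs at 149.20°; with |CV| = 19.3, V = (-17.769, 4.1568). Then |EV| = |V − E| = 18.249.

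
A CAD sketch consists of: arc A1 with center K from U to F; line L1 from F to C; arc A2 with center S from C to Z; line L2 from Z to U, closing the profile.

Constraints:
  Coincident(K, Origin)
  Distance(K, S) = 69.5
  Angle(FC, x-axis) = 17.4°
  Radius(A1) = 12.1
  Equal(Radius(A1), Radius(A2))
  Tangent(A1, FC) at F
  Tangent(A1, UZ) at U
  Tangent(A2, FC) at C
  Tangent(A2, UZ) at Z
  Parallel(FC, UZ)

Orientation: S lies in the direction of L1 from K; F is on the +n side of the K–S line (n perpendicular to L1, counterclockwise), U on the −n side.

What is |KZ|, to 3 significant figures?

70.5

The slot axis is L1's direction at 17.4°, so u = (cos 17.4°, sin 17.4°) = (0.954, 0.299) and n = (−sin 17.4°, cos 17.4°) = (-0.299, 0.954). K is at the origin and S lies 69.5 along u from K, so S = 69.5·u = (66.3, 20.8). Tangency of A1 to both parallel lines with radius 12.1 puts F and U at K ± 12.1·n: F = (-3.62, 11.5), U = (3.62, -11.5). Equal radii place C and Z the same way about S: C = S + 12.1·n = (62.7, 32.3), Z = S − 12.1·n = (69.9, 9.24). Then |KZ| = |Z − K| = 70.5.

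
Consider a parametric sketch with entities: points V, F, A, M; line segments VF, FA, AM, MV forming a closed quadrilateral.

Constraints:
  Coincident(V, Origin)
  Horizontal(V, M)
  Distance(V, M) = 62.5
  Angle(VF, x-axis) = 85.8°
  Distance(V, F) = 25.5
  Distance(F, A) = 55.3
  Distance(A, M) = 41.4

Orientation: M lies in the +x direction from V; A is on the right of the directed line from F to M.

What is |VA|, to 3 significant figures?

36.5

Checks: VF at 85.80° ✓; |FA| = 55.30 ✓; |AM| = 41.40 ✓.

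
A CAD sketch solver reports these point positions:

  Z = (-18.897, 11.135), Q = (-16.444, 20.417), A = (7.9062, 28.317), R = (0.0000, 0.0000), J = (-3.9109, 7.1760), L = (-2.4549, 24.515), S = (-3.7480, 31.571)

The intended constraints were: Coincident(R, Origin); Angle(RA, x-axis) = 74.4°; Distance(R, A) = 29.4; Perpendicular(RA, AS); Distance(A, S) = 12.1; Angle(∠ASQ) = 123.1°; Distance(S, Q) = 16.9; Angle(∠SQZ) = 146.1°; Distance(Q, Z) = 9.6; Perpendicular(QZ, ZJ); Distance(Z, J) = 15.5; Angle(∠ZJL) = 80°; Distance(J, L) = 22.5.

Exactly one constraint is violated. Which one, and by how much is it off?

Distance(J, L) = 22.5 — off by 5.10.

R = (0.00, 0.00) ✓; RA at 74.40° ✓; |RA| = 29.40 ✓; ∠(RA, AS) = 90.00° ✓; |AS| = 12.10 ✓; ∠ASQ = 123.1° ✓; |SQ| = 16.90 ✓; ∠SQZ = 146.1° ✓; |QZ| = 9.601 ✓; ∠(QZ, ZJ) = 90.01° ✓; |ZJ| = 15.50 ✓; ∠ZJL = 80.00° ✓; |JL| = 17.40 ✗.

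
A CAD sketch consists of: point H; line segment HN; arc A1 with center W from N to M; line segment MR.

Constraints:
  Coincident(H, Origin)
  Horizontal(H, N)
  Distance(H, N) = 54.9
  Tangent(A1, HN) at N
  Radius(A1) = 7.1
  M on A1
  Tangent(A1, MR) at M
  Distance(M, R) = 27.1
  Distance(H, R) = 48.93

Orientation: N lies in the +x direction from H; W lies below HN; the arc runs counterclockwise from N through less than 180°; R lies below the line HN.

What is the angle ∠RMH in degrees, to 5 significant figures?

74.772°

H is at the origin; HN is horizontal with |HN| = 54.9 and N on the +x side, so N = (54.900, 0.0000). A1 meets HN tangentially, so WN is at right angles to HN, so W = N + (0, -7.1) = (54.900, -7.1000). Since WM ⟂ MR (tangency), |WR| = √(7.1² + 27.1²) = 28.015 regardless of where M sits on A1. So R lies on both circle(H, 48.93) and circle(W, 28.015); the below-HN intersection is R = (38.693, -29.950). M is the foot of the tangent from R: M = (48.257, -4.5942).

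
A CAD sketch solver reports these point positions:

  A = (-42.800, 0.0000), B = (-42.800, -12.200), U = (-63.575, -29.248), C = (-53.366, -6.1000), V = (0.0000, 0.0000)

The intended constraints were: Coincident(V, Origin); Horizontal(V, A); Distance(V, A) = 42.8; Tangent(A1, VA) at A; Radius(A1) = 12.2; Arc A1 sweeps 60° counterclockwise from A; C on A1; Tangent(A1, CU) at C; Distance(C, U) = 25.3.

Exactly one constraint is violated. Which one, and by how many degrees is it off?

Tangent(A1, CU) at C — off by 6.20°.

V = (0.00, 0.00) ✓; V.y = 0.00, A.y = 0.00 ✓; |VA| = 42.80 ✓; ∠(BA, AV) = 90.00° ✓; |BA| = 12.20 ✓; bearing(B→C) − bearing(B→A) = 60.00° ✓; |BC| = 12.20 ✓; ∠(BC, CU) = 83.80° ✗; |CU| = 25.30 ✓.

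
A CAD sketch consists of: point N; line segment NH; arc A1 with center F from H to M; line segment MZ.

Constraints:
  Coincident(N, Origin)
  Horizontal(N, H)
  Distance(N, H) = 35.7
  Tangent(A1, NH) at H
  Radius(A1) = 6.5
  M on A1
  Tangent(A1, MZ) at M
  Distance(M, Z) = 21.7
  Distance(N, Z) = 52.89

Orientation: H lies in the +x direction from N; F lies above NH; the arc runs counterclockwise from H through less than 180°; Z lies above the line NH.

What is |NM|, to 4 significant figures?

42.47

Checks: |FM| = 6.500 ✓; ∠(FM, MZ) = 90.00° ✓; |MZ| = 21.70 ✓; |NZ| = 52.89 ✓.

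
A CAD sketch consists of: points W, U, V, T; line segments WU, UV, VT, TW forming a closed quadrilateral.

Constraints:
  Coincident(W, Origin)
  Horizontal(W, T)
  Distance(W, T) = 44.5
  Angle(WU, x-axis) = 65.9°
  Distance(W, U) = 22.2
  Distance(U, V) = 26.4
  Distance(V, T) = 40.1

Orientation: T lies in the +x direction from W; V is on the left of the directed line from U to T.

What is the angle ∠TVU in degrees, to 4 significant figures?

72.44°

Checks: |UV| = 26.40 ✓; |VT| = 40.10 ✓.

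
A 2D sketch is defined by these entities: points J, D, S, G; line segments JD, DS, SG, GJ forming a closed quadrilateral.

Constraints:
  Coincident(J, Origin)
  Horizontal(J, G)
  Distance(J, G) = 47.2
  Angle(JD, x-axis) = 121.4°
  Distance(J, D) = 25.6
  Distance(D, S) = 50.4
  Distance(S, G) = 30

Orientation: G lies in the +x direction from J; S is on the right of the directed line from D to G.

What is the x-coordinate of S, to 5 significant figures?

21.158

J is at the origin; JG is horizontal with |JG| = 47.2 and G in +x, so G = (47.2, 0). JD runs at 121.4° with |JD| = 25.6, so D = (-13.338, 21.851). S is determined by |DS| = 50.4 and |SG| = 30.0 together: it lies at the intersection of circle(D, 50.4) and circle(G, 30.0). With |DG| = 64.361, the foot of the radical line on DG is 44.922 from D and the perpendicular offset is √(50.4² − 44.922²) = 22.851. Taking the right-of-DG solution: S = (21.158, -14.894).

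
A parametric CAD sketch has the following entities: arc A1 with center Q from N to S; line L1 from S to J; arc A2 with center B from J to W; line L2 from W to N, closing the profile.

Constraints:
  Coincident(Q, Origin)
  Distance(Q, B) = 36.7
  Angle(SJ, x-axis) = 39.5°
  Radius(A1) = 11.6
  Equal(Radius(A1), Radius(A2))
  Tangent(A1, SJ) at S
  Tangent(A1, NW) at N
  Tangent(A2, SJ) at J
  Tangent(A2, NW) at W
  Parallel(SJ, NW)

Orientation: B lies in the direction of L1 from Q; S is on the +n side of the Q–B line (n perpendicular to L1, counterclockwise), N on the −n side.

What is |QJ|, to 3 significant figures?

38.5

The slot axis is L1's direction at 39.5°, so u = (cos 39.5°, sin 39.5°) = (0.772, 0.636) and n = (−sin 39.5°, cos 39.5°) = (-0.636, 0.772). Q is at the origin and B lies 36.7 along u from Q, so B = 36.7·u = (28.3, 23.3). Tangency of A1 to both parallel lines with radius 11.6 puts S and N at Q ± 11.6·n: S = (-7.38, 8.95), N = (7.38, -8.95). Equal radii place J and W the same way about B: J = B + 11.6·n = (20.9, 32.3), W = B − 11.6·n = (35.7, 14.4). Then |QJ| = |J − Q| = 38.5.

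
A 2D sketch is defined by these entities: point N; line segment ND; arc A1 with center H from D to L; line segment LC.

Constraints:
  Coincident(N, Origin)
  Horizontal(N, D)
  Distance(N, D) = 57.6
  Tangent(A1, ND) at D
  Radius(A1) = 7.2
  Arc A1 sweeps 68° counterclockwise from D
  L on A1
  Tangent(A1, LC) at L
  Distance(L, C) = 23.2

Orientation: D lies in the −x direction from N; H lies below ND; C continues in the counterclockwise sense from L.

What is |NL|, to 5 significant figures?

64.433

N is at the origin; N and D share the same y with |ND| = 57.6 and D on the −x side, so D = (-57.600, 0.0000). A1 meets ND tangentially, so HD is at right angles to ND, so H = D + (0, -7.2) = (-57.600, -7.2000). On A1, D sits at bearing 90° from H; a 68° counterclockwise sweep puts L at bearing 158°, so L = H + 7.2·(cos 158°, sin 158°) = (-64.276, -4.5028). Then |NL| = |L − N| = 64.433.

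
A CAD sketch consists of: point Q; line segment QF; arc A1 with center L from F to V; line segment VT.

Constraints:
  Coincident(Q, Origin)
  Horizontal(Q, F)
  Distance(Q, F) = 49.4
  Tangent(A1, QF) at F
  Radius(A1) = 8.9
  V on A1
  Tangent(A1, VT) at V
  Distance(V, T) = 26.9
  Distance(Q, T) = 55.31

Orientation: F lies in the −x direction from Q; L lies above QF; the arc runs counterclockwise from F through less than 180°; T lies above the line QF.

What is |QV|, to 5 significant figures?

41.572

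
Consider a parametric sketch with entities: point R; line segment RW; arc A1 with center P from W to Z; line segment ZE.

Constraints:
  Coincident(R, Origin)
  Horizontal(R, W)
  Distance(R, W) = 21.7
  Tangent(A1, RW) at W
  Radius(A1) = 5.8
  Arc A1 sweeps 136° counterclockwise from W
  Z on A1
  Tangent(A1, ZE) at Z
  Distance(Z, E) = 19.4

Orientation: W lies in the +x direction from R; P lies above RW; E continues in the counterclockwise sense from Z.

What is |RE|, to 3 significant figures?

26.2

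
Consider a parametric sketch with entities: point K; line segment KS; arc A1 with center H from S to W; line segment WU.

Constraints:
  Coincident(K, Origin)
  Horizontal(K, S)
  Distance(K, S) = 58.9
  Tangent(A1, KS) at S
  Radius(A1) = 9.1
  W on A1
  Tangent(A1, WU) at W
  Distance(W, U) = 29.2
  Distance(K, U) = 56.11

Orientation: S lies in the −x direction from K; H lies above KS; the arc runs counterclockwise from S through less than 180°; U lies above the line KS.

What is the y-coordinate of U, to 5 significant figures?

35.498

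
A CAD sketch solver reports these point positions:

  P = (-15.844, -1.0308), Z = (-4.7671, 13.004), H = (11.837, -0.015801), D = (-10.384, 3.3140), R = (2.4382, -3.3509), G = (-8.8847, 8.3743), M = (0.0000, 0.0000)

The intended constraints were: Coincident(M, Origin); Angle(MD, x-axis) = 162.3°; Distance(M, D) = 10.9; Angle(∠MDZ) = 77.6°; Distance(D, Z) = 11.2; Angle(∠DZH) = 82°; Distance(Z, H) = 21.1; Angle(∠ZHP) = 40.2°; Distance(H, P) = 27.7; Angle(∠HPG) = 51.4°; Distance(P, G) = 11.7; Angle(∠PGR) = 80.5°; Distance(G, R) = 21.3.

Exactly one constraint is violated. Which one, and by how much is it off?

Distance(G, R) = 21.3 — off by 5.00.

M = (0.00, 0.00) ✓; MD at 162.3° ✓; |MD| = 10.90 ✓; ∠MDZ = 77.60° ✓; |DZ| = 11.20 ✓; ∠DZH = 82.00° ✓; |ZH| = 21.10 ✓; ∠ZHP = 40.20° ✓; |HP| = 27.70 ✓; ∠HPG = 51.40° ✓; |PG| = 11.70 ✓; ∠PGR = 80.50° ✓; |GR| = 16.30 ✗.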